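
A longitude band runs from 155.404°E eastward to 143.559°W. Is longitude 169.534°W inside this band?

Band width going east from +155.404° to -143.559°: ((-143.559 − 155.404) mod 360) = 61.037°.
Offset of -169.534° east of the west edge: ((-169.534 − 155.404) mod 360) = 35.062°.
35.062° ≤ 61.037° ⇒ inside.

Yes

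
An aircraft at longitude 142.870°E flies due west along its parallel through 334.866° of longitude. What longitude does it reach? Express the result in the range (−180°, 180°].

Start at +142.870°; shift −334.866° → -191.996°.
-191.996° lies outside (−180°, 180°]; add 360° → +168.004°.

168.004°E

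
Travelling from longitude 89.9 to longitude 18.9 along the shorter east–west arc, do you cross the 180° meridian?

No

Signed shortest Δλ = ((18.9 − 89.9 + 180) mod 360) − 180 = -71.0°.
Going west by 71.0° from +89.9° reaches +18.9° without touching 180°.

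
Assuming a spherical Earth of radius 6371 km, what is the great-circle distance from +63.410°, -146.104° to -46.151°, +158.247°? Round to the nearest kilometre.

Δλ = 158.247 − -146.104 = 304.351°; wrapped into (−180°, 180°]: -55.649°.
Δφ = -46.151 − 63.410 = -109.561°.
a = sin²(Δφ/2) + cos φ₁ · cos φ₂ · sin²(Δλ/2) = 0.734962.
c = 2·atan2(√a, √(1−a)) = 2.06000 rad → d = 6371·c ≈ 13124.27 km.

13124 km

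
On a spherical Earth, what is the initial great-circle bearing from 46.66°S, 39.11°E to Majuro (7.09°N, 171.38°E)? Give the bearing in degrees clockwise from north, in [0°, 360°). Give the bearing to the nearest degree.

Δλ = 171.38 − 39.11 = 132.27°.
θ = atan2( sin Δλ · cos φ₂ , cos φ₁ · sin φ₂ − sin φ₁ · cos φ₂ · cos Δλ )
  = atan2(0.73433, -0.40074) = 118.623° → normalised to [0°, 360°): 118.623°.

119°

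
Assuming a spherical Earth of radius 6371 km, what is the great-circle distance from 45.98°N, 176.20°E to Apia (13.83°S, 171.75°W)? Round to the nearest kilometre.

Δλ = -171.75 − 176.20 = -347.95°; wrapped into (−180°, 180°]: 12.05°.
Δφ = -13.83 − 45.98 = -59.81°.
a = sin²(Δφ/2) + cos φ₁ · cos φ₂ · sin²(Δλ/2) = 0.255999.
c = 2·atan2(√a, √(1−a)) = 1.06100 rad → d = 6371·c ≈ 6759.62 km.

6760 km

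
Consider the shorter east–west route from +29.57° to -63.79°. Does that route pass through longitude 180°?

No

Signed shortest Δλ = ((-63.79 − 29.57 + 180) mod 360) − 180 = -93.36°.
Going west by 93.36° from +29.57° reaches -63.79° without touching 180°.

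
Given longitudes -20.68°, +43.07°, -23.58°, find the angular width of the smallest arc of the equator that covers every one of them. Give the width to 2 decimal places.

66.65°

Sort the longitudes: -23.58°, -20.68°, +43.07°.
Eastward gaps between consecutive values (wrapping around): 2.90°, 63.75°, 293.35°.
Largest gap = 293.35° ⇒ minimal covering band is its complement: 360° − 293.35° = 66.65°.
Band runs from -23.58° eastward to +43.07°.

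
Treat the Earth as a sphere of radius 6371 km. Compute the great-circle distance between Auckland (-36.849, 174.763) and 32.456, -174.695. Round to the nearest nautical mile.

4203 nmi

Δλ = -174.695 − 174.763 = -349.458°; wrapped into (−180°, 180°]: 10.542°.
Δφ = 32.456 − -36.849 = 69.305°.
a = sin²(Δφ/2) + cos φ₁ · cos φ₂ · sin²(Δλ/2) = 0.329002.
c = 2·atan2(√a, √(1−a)) = 1.22176 rad → d = 6371·c ≈ 7783.81 km ≈ 4202.92 nmi.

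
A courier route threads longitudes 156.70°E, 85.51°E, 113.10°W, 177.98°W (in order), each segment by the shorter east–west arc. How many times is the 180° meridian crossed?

1

Leg 1: +156.70° → +85.51°, shortest Δλ = -71.19° (west) — does not cross 180°.
Leg 2: +85.51° → -113.10°, shortest Δλ = 161.39° (east) — crosses 180°.
Leg 3: -113.10° → -177.98°, shortest Δλ = -64.88° (west) — does not cross 180°.
Total crossings: 1.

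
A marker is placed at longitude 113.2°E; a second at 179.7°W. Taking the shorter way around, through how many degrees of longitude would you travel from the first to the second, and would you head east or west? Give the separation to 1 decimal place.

Raw difference: -179.7 − 113.2 = -292.9°.
Normalise into (−180°, 180°]: -292.9° + 360° = 67.1°.
Positive ⇒ the second point lies to the east; separation 67.1°.

67.1° east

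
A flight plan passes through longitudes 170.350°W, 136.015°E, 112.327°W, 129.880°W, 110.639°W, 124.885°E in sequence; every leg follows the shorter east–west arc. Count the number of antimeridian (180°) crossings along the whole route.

Leg 1: -170.350° → +136.015°, shortest Δλ = -53.635° (west) — crosses 180°.
Leg 2: +136.015° → -112.327°, shortest Δλ = 111.658° (east) — crosses 180°.
Leg 3: -112.327° → -129.880°, shortest Δλ = -17.553° (west) — does not cross 180°.
Leg 4: -129.880° → -110.639°, shortest Δλ = 19.241° (east) — does not cross 180°.
Leg 5: -110.639° → +124.885°, shortest Δλ = -124.476° (west) — crosses 180°.
Total crossings: 3.

3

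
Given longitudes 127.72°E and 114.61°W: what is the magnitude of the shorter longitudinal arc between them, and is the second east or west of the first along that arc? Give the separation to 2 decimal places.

Raw difference: -114.61 − 127.72 = -242.33°.
Normalise into (−180°, 180°]: -242.33° + 360° = 117.67°.
Positive ⇒ the second point lies to the east; separation 117.67°.

117.67° east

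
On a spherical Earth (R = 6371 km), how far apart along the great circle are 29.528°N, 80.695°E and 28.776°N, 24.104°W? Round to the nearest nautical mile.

5258 nmi

Δλ = -24.104 − 80.695 = -104.799°.
Δφ = 28.776 − 29.528 = -0.752°.
a = sin²(Δφ/2) + cos φ₁ · cos φ₂ · sin²(Δλ/2) = 0.478778.
c = 2·atan2(√a, √(1−a)) = 1.52834 rad → d = 6371·c ≈ 9737.05 km ≈ 5257.58 nmi.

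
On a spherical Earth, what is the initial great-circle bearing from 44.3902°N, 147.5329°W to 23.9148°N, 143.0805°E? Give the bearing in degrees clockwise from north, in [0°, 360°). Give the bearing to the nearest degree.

Δλ = 143.0805 − -147.5329 = 290.6134°; wrapped into (−180°, 180°]: -69.3866°.
θ = atan2( sin Δλ · cos φ₂ , cos φ₁ · sin φ₂ − sin φ₁ · cos φ₂ · cos Δλ )
  = atan2(-0.85562, 0.06454) = -85.686° → normalised to [0°, 360°): 274.314°.

274°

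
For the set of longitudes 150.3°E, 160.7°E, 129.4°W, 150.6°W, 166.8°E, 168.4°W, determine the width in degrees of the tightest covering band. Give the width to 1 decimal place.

80.3°

Sort the longitudes: -168.4°, -150.6°, -129.4°, +150.3°, +160.7°, +166.8°.
Eastward gaps between consecutive values (wrapping around): 17.8°, 21.2°, 279.7°, 10.4°, 6.1°, 24.8°.
Largest gap = 279.7° ⇒ minimal covering band is its complement: 360° − 279.7° = 80.3°.
Band runs from +150.3° eastward to -129.4°, crossing the antimeridian.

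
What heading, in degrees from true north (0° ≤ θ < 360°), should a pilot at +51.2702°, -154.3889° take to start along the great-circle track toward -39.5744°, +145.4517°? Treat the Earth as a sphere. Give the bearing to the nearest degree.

224°

Δλ = 145.4517 − -154.3889 = 299.8406°; wrapped into (−180°, 180°]: -60.1594°.
θ = atan2( sin Δλ · cos φ₂ , cos φ₁ · sin φ₂ − sin φ₁ · cos φ₂ · cos Δλ )
  = atan2(-0.66860, -0.69779) = -136.224° → normalised to [0°, 360°): 223.776°.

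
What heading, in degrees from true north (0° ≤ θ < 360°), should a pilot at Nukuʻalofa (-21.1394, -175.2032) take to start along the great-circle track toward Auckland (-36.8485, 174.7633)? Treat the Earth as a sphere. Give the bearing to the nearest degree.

207°

Δλ = 174.7633 − -175.2032 = 349.9665°; wrapped into (−180°, 180°]: -10.0335°.
θ = atan2( sin Δλ · cos φ₂ , cos φ₁ · sin φ₂ − sin φ₁ · cos φ₂ · cos Δλ )
  = atan2(-0.13942, -0.27517) = -153.130° → normalised to [0°, 360°): 206.870°.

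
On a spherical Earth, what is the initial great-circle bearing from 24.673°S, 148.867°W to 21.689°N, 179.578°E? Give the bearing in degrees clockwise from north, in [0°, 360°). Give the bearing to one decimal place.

Δλ = 179.578 − -148.867 = 328.445°; wrapped into (−180°, 180°]: -31.555°.
θ = atan2( sin Δλ · cos φ₂ , cos φ₁ · sin φ₂ − sin φ₁ · cos φ₂ · cos Δλ )
  = atan2(-0.48627, 0.66636) = -36.120° → normalised to [0°, 360°): 323.880°.

323.9°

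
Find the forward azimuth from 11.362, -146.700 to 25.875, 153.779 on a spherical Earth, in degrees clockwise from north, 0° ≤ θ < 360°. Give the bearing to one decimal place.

293.5°

Δλ = 153.779 − -146.700 = 300.479°; wrapped into (−180°, 180°]: -59.521°.
θ = atan2( sin Δλ · cos φ₂ , cos φ₁ · sin φ₂ − sin φ₁ · cos φ₂ · cos Δλ )
  = atan2(-0.77542, 0.33795) = -66.451° → normalised to [0°, 360°): 293.549°.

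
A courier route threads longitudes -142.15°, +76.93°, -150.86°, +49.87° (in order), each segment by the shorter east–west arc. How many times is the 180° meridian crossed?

Leg 1: -142.15° → +76.93°, shortest Δλ = -140.92° (west) — crosses 180°.
Leg 2: +76.93° → -150.86°, shortest Δλ = 132.21° (east) — crosses 180°.
Leg 3: -150.86° → +49.87°, shortest Δλ = -159.27° (west) — crosses 180°.
Total crossings: 3.

3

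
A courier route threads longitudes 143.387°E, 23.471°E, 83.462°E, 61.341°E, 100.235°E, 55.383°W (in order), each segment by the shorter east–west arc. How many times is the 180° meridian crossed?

Leg 1: +143.387° → +23.471°, shortest Δλ = -119.916° (west) — does not cross 180°.
Leg 2: +23.471° → +83.462°, shortest Δλ = 59.991° (east) — does not cross 180°.
Leg 3: +83.462° → +61.341°, shortest Δλ = -22.121° (west) — does not cross 180°.
Leg 4: +61.341° → +100.235°, shortest Δλ = 38.894° (east) — does not cross 180°.
Leg 5: +100.235° → -55.383°, shortest Δλ = -155.618° (west) — does not cross 180°.
Total crossings: 0.

0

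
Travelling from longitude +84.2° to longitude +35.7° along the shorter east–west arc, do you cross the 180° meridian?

Signed shortest Δλ = ((35.7 − 84.2 + 180) mod 360) − 180 = -48.5°.
Going west by 48.5° from +84.2° reaches +35.7° without touching 180°.

No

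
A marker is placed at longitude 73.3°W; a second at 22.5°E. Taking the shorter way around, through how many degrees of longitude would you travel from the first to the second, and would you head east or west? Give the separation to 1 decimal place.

95.8° east

Raw difference: 22.5 − -73.3 = 95.8°.
Normalise into (−180°, 180°]: 95.8° stays 95.8°.
Positive ⇒ the second point lies to the east; separation 95.8°.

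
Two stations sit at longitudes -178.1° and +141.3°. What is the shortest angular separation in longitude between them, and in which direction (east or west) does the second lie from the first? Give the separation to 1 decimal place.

Raw difference: 141.3 − -178.1 = 319.4°.
Normalise into (−180°, 180°]: 319.4° − 360° = -40.6°.
Negative ⇒ the second point lies to the west; separation 40.6°.

40.6° west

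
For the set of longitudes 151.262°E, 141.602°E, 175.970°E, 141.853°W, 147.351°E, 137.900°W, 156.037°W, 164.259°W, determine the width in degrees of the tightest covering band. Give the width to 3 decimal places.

Sort the longitudes: -164.259°, -156.037°, -141.853°, -137.900°, +141.602°, +147.351°, +151.262°, +175.970°.
Eastward gaps between consecutive values (wrapping around): 8.222°, 14.184°, 3.953°, 279.502°, 5.749°, 3.911°, 24.708°, 19.771°.
Largest gap = 279.502° ⇒ minimal covering band is its complement: 360° − 279.502° = 80.498°.
Band runs from +141.602° eastward to -137.900°, crossing the antimeridian.

80.498°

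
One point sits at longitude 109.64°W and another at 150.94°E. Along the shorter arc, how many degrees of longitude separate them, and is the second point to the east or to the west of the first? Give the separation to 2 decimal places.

Raw difference: 150.94 − -109.64 = 260.58°.
Normalise into (−180°, 180°]: 260.58° − 360° = -99.42°.
Negative ⇒ the second point lies to the west; separation 99.42°.

99.42° west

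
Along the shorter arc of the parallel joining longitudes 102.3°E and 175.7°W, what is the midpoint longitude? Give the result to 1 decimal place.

Signed shortest Δλ from +102.3° to -175.7° is +82.0°.
Midpoint longitude = +102.3° + (+82.0°)/2 = +102.3° + 41.0° = +143.3°.
(The naïve average (+102.3 + -175.7)/2 = -36.7° is on the wrong side of the globe.)

143.3°E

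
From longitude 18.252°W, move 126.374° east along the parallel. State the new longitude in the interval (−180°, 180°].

Start at -18.252°; shift +126.374° → +108.122°.
+108.122° already lies in (−180°, 180°].

108.122°E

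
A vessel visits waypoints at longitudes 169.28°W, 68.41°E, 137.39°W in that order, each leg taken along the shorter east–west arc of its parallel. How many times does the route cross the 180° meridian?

2

Leg 1: -169.28° → +68.41°, shortest Δλ = -122.31° (west) — crosses 180°.
Leg 2: +68.41° → -137.39°, shortest Δλ = 154.2° (east) — crosses 180°.
Total crossings: 2.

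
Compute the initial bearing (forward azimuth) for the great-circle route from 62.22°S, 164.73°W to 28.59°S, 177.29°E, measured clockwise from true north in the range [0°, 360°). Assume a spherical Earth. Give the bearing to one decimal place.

332.3°

Δλ = 177.29 − -164.73 = 342.02°; wrapped into (−180°, 180°]: -17.98°.
θ = atan2( sin Δλ · cos φ₂ , cos φ₁ · sin φ₂ − sin φ₁ · cos φ₂ · cos Δλ )
  = atan2(-0.27105, 0.51589) = -27.717° → normalised to [0°, 360°): 332.283°.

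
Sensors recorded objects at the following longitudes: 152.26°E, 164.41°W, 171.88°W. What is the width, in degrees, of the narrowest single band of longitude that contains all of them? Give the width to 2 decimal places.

43.33°

Sort the longitudes: -171.88°, -164.41°, +152.26°.
Eastward gaps between consecutive values (wrapping around): 7.47°, 316.67°, 35.86°.
Largest gap = 316.67° ⇒ minimal covering band is its complement: 360° − 316.67° = 43.33°.
Band runs from +152.26° eastward to -164.41°, crossing the antimeridian.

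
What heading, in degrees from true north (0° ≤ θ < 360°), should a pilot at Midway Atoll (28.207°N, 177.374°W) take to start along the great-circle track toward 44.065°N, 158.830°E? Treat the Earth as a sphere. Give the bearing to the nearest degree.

316°

Δλ = 158.830 − -177.374 = 336.204°; wrapped into (−180°, 180°]: -23.796°.
θ = atan2( sin Δλ · cos φ₂ , cos φ₁ · sin φ₂ − sin φ₁ · cos φ₂ · cos Δλ )
  = atan2(-0.28992, 0.30213) = -43.819° → normalised to [0°, 360°): 316.181°.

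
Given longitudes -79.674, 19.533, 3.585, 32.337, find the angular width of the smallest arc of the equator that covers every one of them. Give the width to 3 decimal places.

Sort the longitudes: -79.674°, +3.585°, +19.533°, +32.337°.
Eastward gaps between consecutive values (wrapping around): 83.259°, 15.948°, 12.804°, 247.989°.
Largest gap = 247.989° ⇒ minimal covering band is its complement: 360° − 247.989° = 112.011°.
Band runs from -79.674° eastward to +32.337°.

112.011°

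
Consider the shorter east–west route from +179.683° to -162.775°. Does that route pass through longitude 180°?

Yes

Naïve |-162.775 − 179.683| = 342.458° > 180°, so the shorter arc goes the other way round — across 180°.
Signed shortest Δλ = ((-162.775 − 179.683 + 180) mod 360) − 180 = 17.542°.
Going east by 17.542° from +179.683° passes through 180° before reaching -162.775°.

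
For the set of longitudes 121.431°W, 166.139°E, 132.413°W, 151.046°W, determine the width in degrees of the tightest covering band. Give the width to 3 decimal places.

Sort the longitudes: -151.046°, -132.413°, -121.431°, +166.139°.
Eastward gaps between consecutive values (wrapping around): 18.633°, 10.982°, 287.570°, 42.815°.
Largest gap = 287.570° ⇒ minimal covering band is its complement: 360° − 287.570° = 72.430°.
Band runs from +166.139° eastward to -121.431°, crossing the antimeridian.

72.430°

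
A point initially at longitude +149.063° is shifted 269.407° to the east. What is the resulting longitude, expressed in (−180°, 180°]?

+58.470°

Start at +149.063°; shift +269.407° → +418.470°.
+418.470° lies outside (−180°, 180°]; subtract 360° → +58.470°.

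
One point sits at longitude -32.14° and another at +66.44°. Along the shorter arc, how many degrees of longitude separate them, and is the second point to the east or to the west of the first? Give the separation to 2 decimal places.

Raw difference: 66.44 − -32.14 = 98.58°.
Normalise into (−180°, 180°]: 98.58° stays 98.58°.
Positive ⇒ the second point lies to the east; separation 98.58°.

98.58° east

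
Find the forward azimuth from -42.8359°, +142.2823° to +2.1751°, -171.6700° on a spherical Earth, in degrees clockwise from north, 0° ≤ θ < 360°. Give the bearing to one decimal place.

Δλ = -171.6700 − 142.2823 = -313.9523°; wrapped into (−180°, 180°]: 46.0477°.
θ = atan2( sin Δλ · cos φ₂ , cos φ₁ · sin φ₂ − sin φ₁ · cos φ₂ · cos Δλ )
  = atan2(0.71940, 0.49938) = 55.233° → normalised to [0°, 360°): 55.233°.

55.2°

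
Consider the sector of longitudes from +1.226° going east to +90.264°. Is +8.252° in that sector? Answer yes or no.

Yes

Band width going east from +1.226° to +90.264°: ((90.264 − 1.226) mod 360) = 89.038°.
Offset of +8.252° east of the west edge: ((8.252 − 1.226) mod 360) = 7.026°.
7.026° ≤ 89.038° ⇒ inside.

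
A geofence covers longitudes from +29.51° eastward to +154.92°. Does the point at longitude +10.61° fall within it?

Band width going east from +29.51° to +154.92°: ((154.92 − 29.51) mod 360) = 125.41°.
Offset of +10.61° east of the west edge: ((10.61 − 29.51) mod 360) = 341.10°.
341.10° > 125.41° ⇒ outside.

No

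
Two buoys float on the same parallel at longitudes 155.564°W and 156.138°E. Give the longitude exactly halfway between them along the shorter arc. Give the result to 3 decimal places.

179.713°W

Signed shortest Δλ from -155.564° to +156.138° is -48.298°.
Midpoint longitude = -155.564° + (-48.298°)/2 = -155.564° − 24.149° = -179.713°.
(The naïve average (-155.564 + +156.138)/2 = 0.287° is on the wrong side of the globe.)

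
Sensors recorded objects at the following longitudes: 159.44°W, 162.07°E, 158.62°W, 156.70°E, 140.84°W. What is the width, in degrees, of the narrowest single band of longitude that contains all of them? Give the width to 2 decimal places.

62.46°

Sort the longitudes: -159.44°, -158.62°, -140.84°, +156.70°, +162.07°.
Eastward gaps between consecutive values (wrapping around): 0.82°, 17.78°, 297.54°, 5.37°, 38.49°.
Largest gap = 297.54° ⇒ minimal covering band is its complement: 360° − 297.54° = 62.46°.
Band runs from +156.70° eastward to -140.84°, crossing the antimeridian.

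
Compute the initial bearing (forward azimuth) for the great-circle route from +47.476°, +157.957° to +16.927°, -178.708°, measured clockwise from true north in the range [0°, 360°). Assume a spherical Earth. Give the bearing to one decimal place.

Δλ = -178.708 − 157.957 = -336.665°; wrapped into (−180°, 180°]: 23.335°.
θ = atan2( sin Δλ · cos φ₂ , cos φ₁ · sin φ₂ − sin φ₁ · cos φ₂ · cos Δλ )
  = atan2(0.37895, -0.45060) = 139.937° → normalised to [0°, 360°): 139.937°.

139.9°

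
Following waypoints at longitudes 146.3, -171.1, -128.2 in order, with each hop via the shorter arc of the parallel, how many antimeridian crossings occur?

Leg 1: +146.3° → -171.1°, shortest Δλ = 42.6° (east) — crosses 180°.
Leg 2: -171.1° → -128.2°, shortest Δλ = 42.9° (east) — does not cross 180°.
Total crossings: 1.

1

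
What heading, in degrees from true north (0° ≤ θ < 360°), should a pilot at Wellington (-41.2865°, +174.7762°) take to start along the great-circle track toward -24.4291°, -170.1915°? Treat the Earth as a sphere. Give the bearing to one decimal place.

41.2°

Δλ = -170.1915 − 174.7762 = -344.9677°; wrapped into (−180°, 180°]: 15.0323°.
θ = atan2( sin Δλ · cos φ₂ , cos φ₁ · sin φ₂ − sin φ₁ · cos φ₂ · cos Δλ )
  = atan2(0.23614, 0.26943) = 41.233° → normalised to [0°, 360°): 41.233°.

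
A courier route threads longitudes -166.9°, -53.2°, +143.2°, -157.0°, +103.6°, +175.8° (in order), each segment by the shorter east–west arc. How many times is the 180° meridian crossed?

3

Leg 1: -166.9° → -53.2°, shortest Δλ = 113.7° (east) — does not cross 180°.
Leg 2: -53.2° → +143.2°, shortest Δλ = -163.6° (west) — crosses 180°.
Leg 3: +143.2° → -157.0°, shortest Δλ = 59.8° (east) — crosses 180°.
Leg 4: -157.0° → +103.6°, shortest Δλ = -99.4° (west) — crosses 180°.
Leg 5: +103.6° → +175.8°, shortest Δλ = 72.2° (east) — does not cross 180°.
Total crossings: 3.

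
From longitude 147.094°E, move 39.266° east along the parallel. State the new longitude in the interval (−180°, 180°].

173.640°W

Start at +147.094°; shift +39.266° → +186.360°.
+186.360° lies outside (−180°, 180°]; subtract 360° → -173.640°.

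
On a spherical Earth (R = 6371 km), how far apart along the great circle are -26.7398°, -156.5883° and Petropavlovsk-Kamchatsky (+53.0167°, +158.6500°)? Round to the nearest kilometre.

9867 km

Δλ = 158.6500 − -156.5883 = 315.2383°; wrapped into (−180°, 180°]: -44.7617°.
Δφ = 53.0167 − -26.7398 = 79.7565°.
a = sin²(Δφ/2) + cos φ₁ · cos φ₂ · sin²(Δλ/2) = 0.488974.
c = 2·atan2(√a, √(1−a)) = 1.54874 rad → d = 6371·c ≈ 9867.04 km.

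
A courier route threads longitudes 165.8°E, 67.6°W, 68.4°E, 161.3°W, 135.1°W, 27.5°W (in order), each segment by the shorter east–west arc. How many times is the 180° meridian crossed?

2

Leg 1: +165.8° → -67.6°, shortest Δλ = 126.6° (east) — crosses 180°.
Leg 2: -67.6° → +68.4°, shortest Δλ = 136.0° (east) — does not cross 180°.
Leg 3: +68.4° → -161.3°, shortest Δλ = 130.3° (east) — crosses 180°.
Leg 4: -161.3° → -135.1°, shortest Δλ = 26.2° (east) — does not cross 180°.
Leg 5: -135.1° → -27.5°, shortest Δλ = 107.6° (east) — does not cross 180°.
Total crossings: 2.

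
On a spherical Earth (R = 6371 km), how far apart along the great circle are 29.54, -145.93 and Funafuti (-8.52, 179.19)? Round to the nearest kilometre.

Δλ = 179.19 − -145.93 = 325.12°; wrapped into (−180°, 180°]: -34.88°.
Δφ = -8.52 − 29.54 = -38.06°.
a = sin²(Δφ/2) + cos φ₁ · cos φ₂ · sin²(Δλ/2) = 0.183603.
c = 2·atan2(√a, √(1−a)) = 0.88564 rad → d = 6371·c ≈ 5642.41 km.

5642 km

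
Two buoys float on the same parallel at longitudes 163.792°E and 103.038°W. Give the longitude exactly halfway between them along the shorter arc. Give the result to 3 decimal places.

149.623°W

Signed shortest Δλ from +163.792° to -103.038° is +93.170°.
Midpoint longitude = +163.792° + (+93.170°)/2 = +163.792° + 46.585° = +210.377°.
Normalise into (−180°, 180°]: -149.623°.
(The naïve average (+163.792 + -103.038)/2 = 30.377° is on the wrong side of the globe.)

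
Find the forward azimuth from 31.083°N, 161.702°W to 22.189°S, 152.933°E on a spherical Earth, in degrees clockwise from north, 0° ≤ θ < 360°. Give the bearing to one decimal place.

225.0°

Δλ = 152.933 − -161.702 = 314.635°; wrapped into (−180°, 180°]: -45.365°.
θ = atan2( sin Δλ · cos φ₂ , cos φ₁ · sin φ₂ − sin φ₁ · cos φ₂ · cos Δλ )
  = atan2(-0.65890, -0.65931) = -135.018° → normalised to [0°, 360°): 224.982°.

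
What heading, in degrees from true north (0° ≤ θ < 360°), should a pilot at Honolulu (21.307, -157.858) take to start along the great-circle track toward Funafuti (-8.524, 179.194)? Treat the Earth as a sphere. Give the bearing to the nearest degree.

219°

Δλ = 179.194 − -157.858 = 337.052°; wrapped into (−180°, 180°]: -22.948°.
θ = atan2( sin Δλ · cos φ₂ , cos φ₁ · sin φ₂ − sin φ₁ · cos φ₂ · cos Δλ )
  = atan2(-0.38559, -0.46900) = -140.575° → normalised to [0°, 360°): 219.425°.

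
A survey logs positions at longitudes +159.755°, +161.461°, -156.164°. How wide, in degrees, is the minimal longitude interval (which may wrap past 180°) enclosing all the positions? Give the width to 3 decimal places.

Sort the longitudes: -156.164°, +159.755°, +161.461°.
Eastward gaps between consecutive values (wrapping around): 315.919°, 1.706°, 42.375°.
Largest gap = 315.919° ⇒ minimal covering band is its complement: 360° − 315.919° = 44.081°.
Band runs from +159.755° eastward to -156.164°, crossing the antimeridian.

44.081°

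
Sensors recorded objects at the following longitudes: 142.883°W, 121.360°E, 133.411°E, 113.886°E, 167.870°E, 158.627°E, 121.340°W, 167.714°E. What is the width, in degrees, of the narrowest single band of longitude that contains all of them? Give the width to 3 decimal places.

Sort the longitudes: -142.883°, -121.340°, +113.886°, +121.360°, +133.411°, +158.627°, +167.714°, +167.870°.
Eastward gaps between consecutive values (wrapping around): 21.543°, 235.226°, 7.474°, 12.051°, 25.216°, 9.087°, 0.156°, 49.247°.
Largest gap = 235.226° ⇒ minimal covering band is its complement: 360° − 235.226° = 124.774°.
Band runs from +113.886° eastward to -121.340°, crossing the antimeridian.

124.774°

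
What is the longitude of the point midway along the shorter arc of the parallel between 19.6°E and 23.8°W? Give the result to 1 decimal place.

2.1°W

Signed shortest Δλ from +19.6° to -23.8° is -43.4°.
Midpoint longitude = +19.6° + (-43.4°)/2 = +19.6° − 21.7° = -2.1°.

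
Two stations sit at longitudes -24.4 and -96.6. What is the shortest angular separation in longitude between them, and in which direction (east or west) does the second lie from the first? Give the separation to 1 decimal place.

Raw difference: -96.6 − -24.4 = -72.2°.
Normalise into (−180°, 180°]: -72.2° stays -72.2°.
Negative ⇒ the second point lies to the west; separation 72.2°.

72.2° west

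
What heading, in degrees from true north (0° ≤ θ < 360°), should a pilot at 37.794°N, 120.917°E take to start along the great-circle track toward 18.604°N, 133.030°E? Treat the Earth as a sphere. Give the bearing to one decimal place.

Δλ = 133.030 − 120.917 = 12.113°.
θ = atan2( sin Δλ · cos φ₂ , cos φ₁ · sin φ₂ − sin φ₁ · cos φ₂ · cos Δλ )
  = atan2(0.19888, -0.31577) = 147.797° → normalised to [0°, 360°): 147.797°.

147.8°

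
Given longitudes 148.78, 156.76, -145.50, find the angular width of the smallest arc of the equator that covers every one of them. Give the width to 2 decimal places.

65.72°

Sort the longitudes: -145.50°, +148.78°, +156.76°.
Eastward gaps between consecutive values (wrapping around): 294.28°, 7.98°, 57.74°.
Largest gap = 294.28° ⇒ minimal covering band is its complement: 360° − 294.28° = 65.72°.
Band runs from +148.78° eastward to -145.50°, crossing the antimeridian.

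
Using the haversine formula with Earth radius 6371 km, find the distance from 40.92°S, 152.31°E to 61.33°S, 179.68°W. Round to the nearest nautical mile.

1592 nmi

Δλ = -179.68 − 152.31 = -331.99°; wrapped into (−180°, 180°]: 28.01°.
Δφ = -61.33 − -40.92 = -20.41°.
a = sin²(Δφ/2) + cos φ₁ · cos φ₂ · sin²(Δλ/2) = 0.052621.
c = 2·atan2(√a, √(1−a)) = 0.46291 rad → d = 6371·c ≈ 2949.19 km ≈ 1592.44 nmi.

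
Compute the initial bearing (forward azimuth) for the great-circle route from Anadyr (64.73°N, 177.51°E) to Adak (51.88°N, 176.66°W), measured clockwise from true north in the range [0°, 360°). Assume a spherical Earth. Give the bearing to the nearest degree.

164°

Δλ = -176.66 − 177.51 = -354.17°; wrapped into (−180°, 180°]: 5.83°.
θ = atan2( sin Δλ · cos φ₂ , cos φ₁ · sin φ₂ − sin φ₁ · cos φ₂ · cos Δλ )
  = atan2(0.06270, -0.21951) = 164.058° → normalised to [0°, 360°): 164.058°.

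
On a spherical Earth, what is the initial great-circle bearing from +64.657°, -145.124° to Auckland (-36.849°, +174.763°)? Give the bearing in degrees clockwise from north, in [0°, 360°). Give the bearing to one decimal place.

212.5°

Δλ = 174.763 − -145.124 = 319.887°; wrapped into (−180°, 180°]: -40.113°.
θ = atan2( sin Δλ · cos φ₂ , cos φ₁ · sin φ₂ − sin φ₁ · cos φ₂ · cos Δλ )
  = atan2(-0.51558, -0.80979) = -147.516° → normalised to [0°, 360°): 212.484°.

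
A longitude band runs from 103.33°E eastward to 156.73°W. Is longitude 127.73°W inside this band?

Band width going east from +103.33° to -156.73°: ((-156.73 − 103.33) mod 360) = 99.94°.
Offset of -127.73° east of the west edge: ((-127.73 − 103.33) mod 360) = 128.94°.
128.94° > 99.94° ⇒ outside.

No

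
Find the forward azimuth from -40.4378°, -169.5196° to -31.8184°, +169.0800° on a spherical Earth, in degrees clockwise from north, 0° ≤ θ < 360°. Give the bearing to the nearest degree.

290°

Δλ = 169.0800 − -169.5196 = 338.5996°; wrapped into (−180°, 180°]: -21.4004°.
θ = atan2( sin Δλ · cos φ₂ , cos φ₁ · sin φ₂ − sin φ₁ · cos φ₂ · cos Δλ )
  = atan2(-0.31005, 0.11187) = -70.160° → normalised to [0°, 360°): 289.840°.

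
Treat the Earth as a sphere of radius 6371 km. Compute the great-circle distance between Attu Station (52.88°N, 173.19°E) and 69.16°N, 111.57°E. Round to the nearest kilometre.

Δλ = 111.57 − 173.19 = -61.62°.
Δφ = 69.16 − 52.88 = 16.28°.
a = sin²(Δφ/2) + cos φ₁ · cos φ₂ · sin²(Δλ/2) = 0.076372.
c = 2·atan2(√a, √(1−a)) = 0.56000 rad → d = 6371·c ≈ 3567.75 km.

3568 km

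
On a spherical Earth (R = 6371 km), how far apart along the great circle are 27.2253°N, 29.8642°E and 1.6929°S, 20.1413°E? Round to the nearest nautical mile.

Δλ = 20.1413 − 29.8642 = -9.7229°.
Δφ = -1.6929 − 27.2253 = -28.9182°.
a = sin²(Δφ/2) + cos φ₁ · cos φ₂ · sin²(Δλ/2) = 0.068728.
c = 2·atan2(√a, √(1−a)) = 0.53052 rad → d = 6371·c ≈ 3379.95 km ≈ 1825.02 nmi.

1825 nmi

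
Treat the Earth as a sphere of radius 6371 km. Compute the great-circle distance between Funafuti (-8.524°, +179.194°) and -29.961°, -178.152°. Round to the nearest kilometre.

Δλ = -178.152 − 179.194 = -357.346°; wrapped into (−180°, 180°]: 2.654°.
Δφ = -29.961 − -8.524 = -21.437°.
a = sin²(Δφ/2) + cos φ₁ · cos φ₂ · sin²(Δλ/2) = 0.035050.
c = 2·atan2(√a, √(1−a)) = 0.37665 rad → d = 6371·c ≈ 2399.66 km.

2400 km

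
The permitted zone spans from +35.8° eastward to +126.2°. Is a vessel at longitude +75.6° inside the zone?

Yes

Band width going east from +35.8° to +126.2°: ((126.2 − 35.8) mod 360) = 90.4°.
Offset of +75.6° east of the west edge: ((75.6 − 35.8) mod 360) = 39.8°.
39.8° ≤ 90.4° ⇒ inside.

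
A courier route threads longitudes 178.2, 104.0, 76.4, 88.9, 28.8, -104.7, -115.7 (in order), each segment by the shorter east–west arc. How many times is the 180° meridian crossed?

Leg 1: +178.2° → +104.0°, shortest Δλ = -74.2° (west) — does not cross 180°.
Leg 2: +104.0° → +76.4°, shortest Δλ = -27.6° (west) — does not cross 180°.
Leg 3: +76.4° → +88.9°, shortest Δλ = 12.5° (east) — does not cross 180°.
Leg 4: +88.9° → +28.8°, shortest Δλ = -60.1° (west) — does not cross 180°.
Leg 5: +28.8° → -104.7°, shortest Δλ = -133.5° (west) — does not cross 180°.
Leg 6: -104.7° → -115.7°, shortest Δλ = -11.0° (west) — does not cross 180°.
Total crossings: 0.

0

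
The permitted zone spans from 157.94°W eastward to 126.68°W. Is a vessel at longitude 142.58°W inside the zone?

Yes

Band width going east from -157.94° to -126.68°: ((-126.68 − -157.94) mod 360) = 31.26°.
Offset of -142.58° east of the west edge: ((-142.58 − -157.94) mod 360) = 15.36°.
15.36° ≤ 31.26° ⇒ inside.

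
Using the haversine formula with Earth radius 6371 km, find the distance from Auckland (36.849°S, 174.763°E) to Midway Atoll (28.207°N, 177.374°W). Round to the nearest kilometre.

7280 km

Δλ = -177.374 − 174.763 = -352.137°; wrapped into (−180°, 180°]: 7.863°.
Δφ = 28.207 − -36.849 = 65.056°.
a = sin²(Δφ/2) + cos φ₁ · cos φ₂ · sin²(Δλ/2) = 0.292449.
c = 2·atan2(√a, √(1−a)) = 1.14274 rad → d = 6371·c ≈ 7280.41 km.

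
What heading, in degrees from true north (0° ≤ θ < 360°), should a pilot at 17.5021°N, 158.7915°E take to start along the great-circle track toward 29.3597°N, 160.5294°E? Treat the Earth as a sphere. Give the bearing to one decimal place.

7.3°

Δλ = 160.5294 − 158.7915 = 1.7379°.
θ = atan2( sin Δλ · cos φ₂ , cos φ₁ · sin φ₂ − sin φ₁ · cos φ₂ · cos Δλ )
  = atan2(0.02643, 0.20560) = 7.326° → normalised to [0°, 360°): 7.326°.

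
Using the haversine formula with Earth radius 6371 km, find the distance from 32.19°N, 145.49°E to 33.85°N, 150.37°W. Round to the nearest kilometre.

5881 km

Δλ = -150.37 − 145.49 = -295.86°; wrapped into (−180°, 180°]: 64.14°.
Δφ = 33.85 − 32.19 = 1.66°.
a = sin²(Δφ/2) + cos φ₁ · cos φ₂ · sin²(Δλ/2) = 0.198350.
c = 2·atan2(√a, √(1−a)) = 0.92316 rad → d = 6371·c ≈ 5881.47 km.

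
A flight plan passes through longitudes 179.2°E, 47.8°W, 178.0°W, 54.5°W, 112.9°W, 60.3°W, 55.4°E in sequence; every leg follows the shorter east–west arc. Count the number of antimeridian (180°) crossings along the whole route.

1

Leg 1: +179.2° → -47.8°, shortest Δλ = 133.0° (east) — crosses 180°.
Leg 2: -47.8° → -178.0°, shortest Δλ = -130.2° (west) — does not cross 180°.
Leg 3: -178.0° → -54.5°, shortest Δλ = 123.5° (east) — does not cross 180°.
Leg 4: -54.5° → -112.9°, shortest Δλ = -58.4° (west) — does not cross 180°.
Leg 5: -112.9° → -60.3°, shortest Δλ = 52.6° (east) — does not cross 180°.
Leg 6: -60.3° → +55.4°, shortest Δλ = 115.7° (east) — does not cross 180°.
Total crossings: 1.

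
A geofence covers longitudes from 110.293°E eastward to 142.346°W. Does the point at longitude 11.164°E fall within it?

Band width going east from +110.293° to -142.346°: ((-142.346 − 110.293) mod 360) = 107.361°.
Offset of +11.164° east of the west edge: ((11.164 − 110.293) mod 360) = 260.871°.
260.871° > 107.361° ⇒ outside.

No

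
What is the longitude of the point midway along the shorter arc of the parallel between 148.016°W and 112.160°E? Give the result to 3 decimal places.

Signed shortest Δλ from -148.016° to +112.160° is -99.824°.
Midpoint longitude = -148.016° + (-99.824°)/2 = -148.016° − 49.912° = -197.928°.
Normalise into (−180°, 180°]: +162.072°.
(The naïve average (-148.016 + +112.160)/2 = -17.928° is on the wrong side of the globe.)

162.072°E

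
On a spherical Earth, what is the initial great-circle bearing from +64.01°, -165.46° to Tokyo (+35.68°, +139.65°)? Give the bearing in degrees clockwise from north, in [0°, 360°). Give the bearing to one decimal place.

256.1°

Δλ = 139.65 − -165.46 = 305.11°; wrapped into (−180°, 180°]: -54.89°.
θ = atan2( sin Δλ · cos φ₂ , cos φ₁ · sin φ₂ − sin φ₁ · cos φ₂ · cos Δλ )
  = atan2(-0.66449, -0.16435) = -103.892° → normalised to [0°, 360°): 256.108°.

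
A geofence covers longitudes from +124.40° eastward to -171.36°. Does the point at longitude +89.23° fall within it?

No

Band width going east from +124.40° to -171.36°: ((-171.36 − 124.40) mod 360) = 64.24°.
Offset of +89.23° east of the west edge: ((89.23 − 124.40) mod 360) = 324.83°.
324.83° > 64.24° ⇒ outside.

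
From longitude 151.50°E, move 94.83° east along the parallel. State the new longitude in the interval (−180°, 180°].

Start at +151.50°; shift +94.83° → +246.33°.
+246.33° lies outside (−180°, 180°]; subtract 360° → -113.67°.

113.67°W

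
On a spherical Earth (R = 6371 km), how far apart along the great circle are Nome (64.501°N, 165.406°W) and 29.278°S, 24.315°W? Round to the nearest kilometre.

15255 km

Δλ = -24.315 − -165.406 = 141.091°.
Δφ = -29.278 − 64.501 = -93.779°.
a = sin²(Δφ/2) + cos φ₁ · cos φ₂ · sin²(Δλ/2) = 0.866803.
c = 2·atan2(√a, √(1−a)) = 2.39441 rad → d = 6371·c ≈ 15254.78 km.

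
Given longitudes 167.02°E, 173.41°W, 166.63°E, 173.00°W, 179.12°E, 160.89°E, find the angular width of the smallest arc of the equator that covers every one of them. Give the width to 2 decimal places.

26.11°

Sort the longitudes: -173.41°, -173.00°, +160.89°, +166.63°, +167.02°, +179.12°.
Eastward gaps between consecutive values (wrapping around): 0.41°, 333.89°, 5.74°, 0.39°, 12.10°, 7.47°.
Largest gap = 333.89° ⇒ minimal covering band is its complement: 360° − 333.89° = 26.11°.
Band runs from +160.89° eastward to -173.00°, crossing the antimeridian.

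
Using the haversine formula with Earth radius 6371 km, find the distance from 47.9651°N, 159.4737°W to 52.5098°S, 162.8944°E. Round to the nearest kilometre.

11727 km

Δλ = 162.8944 − -159.4737 = 322.3681°; wrapped into (−180°, 180°]: -37.6319°.
Δφ = -52.5098 − 47.9651 = -100.4749°.
a = sin²(Δφ/2) + cos φ₁ · cos φ₂ · sin²(Δλ/2) = 0.633295.
c = 2·atan2(√a, √(1−a)) = 1.84065 rad → d = 6371·c ≈ 11726.78 km.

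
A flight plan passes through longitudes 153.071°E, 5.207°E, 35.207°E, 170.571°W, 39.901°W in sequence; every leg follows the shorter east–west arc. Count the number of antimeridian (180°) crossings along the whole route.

Leg 1: +153.071° → +5.207°, shortest Δλ = -147.864° (west) — does not cross 180°.
Leg 2: +5.207° → +35.207°, shortest Δλ = 30.0° (east) — does not cross 180°.
Leg 3: +35.207° → -170.571°, shortest Δλ = 154.222° (east) — crosses 180°.
Leg 4: -170.571° → -39.901°, shortest Δλ = 130.67° (east) — does not cross 180°.
Total crossings: 1.

1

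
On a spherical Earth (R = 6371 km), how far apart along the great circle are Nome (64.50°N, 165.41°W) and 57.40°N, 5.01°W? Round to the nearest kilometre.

Δλ = -5.01 − -165.41 = 160.40°.
Δφ = 57.40 − 64.50 = -7.10°.
a = sin²(Δφ/2) + cos φ₁ · cos φ₂ · sin²(Δλ/2) = 0.229061.
c = 2·atan2(√a, √(1−a)) = 0.99813 rad → d = 6371·c ≈ 6359.06 km.

6359 km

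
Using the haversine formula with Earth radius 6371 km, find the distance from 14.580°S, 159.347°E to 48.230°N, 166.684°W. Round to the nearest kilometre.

Δλ = -166.684 − 159.347 = -326.031°; wrapped into (−180°, 180°]: 33.969°.
Δφ = 48.230 − -14.580 = 62.810°.
a = sin²(Δφ/2) + cos φ₁ · cos φ₂ · sin²(Δλ/2) = 0.326540.
c = 2·atan2(√a, √(1−a)) = 1.21651 rad → d = 6371·c ≈ 7750.39 km.

7750 km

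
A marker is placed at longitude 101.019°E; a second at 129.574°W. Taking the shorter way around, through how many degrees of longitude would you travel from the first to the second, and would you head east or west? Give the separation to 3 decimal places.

129.407° east

Raw difference: -129.574 − 101.019 = -230.593°.
Normalise into (−180°, 180°]: -230.593° + 360° = 129.407°.
Positive ⇒ the second point lies to the east; separation 129.407°.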